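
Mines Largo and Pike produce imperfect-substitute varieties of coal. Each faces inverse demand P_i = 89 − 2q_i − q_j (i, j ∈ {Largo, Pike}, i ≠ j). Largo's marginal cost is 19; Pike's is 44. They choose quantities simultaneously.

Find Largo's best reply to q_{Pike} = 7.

15.75

Mine Largo's profit: π = q_{Largo}(89 − 2q_{Largo} − q_{Pike}) − 19q_{Largo}.
∂π/∂q_{Largo} = 70 − 4q_{Largo} − q_{Pike} = 0 ⇒ q_{Largo} = 17.5 − 0.25q_{Pike}.
At q_{Pike} = 7: q_{Largo} = 17.5 − 0.25·7 = 15.75.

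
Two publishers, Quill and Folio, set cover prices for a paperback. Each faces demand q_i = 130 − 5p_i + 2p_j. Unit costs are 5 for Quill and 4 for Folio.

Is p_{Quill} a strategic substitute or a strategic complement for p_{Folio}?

strategic complements

Quill's profit: π = (p_{Quill} − 5)(130 − 5p_{Quill} + 2p_{Folio}).
∂π/∂p_{Quill} = 155 − 10p_{Quill} + 2p_{Folio} = 0 ⇒ p_{Quill} = 15.5 + 0.2p_{Folio}.
The best-response slope dp_{Quill}/dp_{Folio} = 0.2 > 0: the reaction function is upward-sloping, so the choices are strategic complements.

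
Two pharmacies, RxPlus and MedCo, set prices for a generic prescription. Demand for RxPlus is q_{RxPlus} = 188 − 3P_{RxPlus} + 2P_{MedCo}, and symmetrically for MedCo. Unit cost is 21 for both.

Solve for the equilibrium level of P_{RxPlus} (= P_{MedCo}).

RxPlus's profit: π = (P_{RxPlus} − 21)(188 − 3P_{RxPlus} + 2P_{MedCo}).
∂π/∂P_{RxPlus} = 251 − 6P_{RxPlus} + 2P_{MedCo} = 0 ⇒ P_{RxPlus} = 251/6 + (1/3)P_{MedCo}.
The game is symmetric, so in equilibrium P_{MedCo} = P_{RxPlus}: the reaction function gives (2/3)P_{RxPlus} = 251/6, hence P_{RxPlus} = 62.75.

62.75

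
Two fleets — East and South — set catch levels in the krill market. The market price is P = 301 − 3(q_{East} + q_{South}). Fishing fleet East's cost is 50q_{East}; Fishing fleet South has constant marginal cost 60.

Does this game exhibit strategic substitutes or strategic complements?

Fishing fleet East's profit: π = q_{East}(301 − 3(q_{East} + q_{South})) − 50q_{East}.
∂π/∂q_{East} = 251 − 6q_{East} − 3q_{South} = 0, so q_{East} = 251/6 − 0.5q_{South}.
The best-response slope dq_{East}/dq_{South} = −0.5 < 0: the reaction function is downward-sloping, so the choices are strategic substitutes.

strategic substitutes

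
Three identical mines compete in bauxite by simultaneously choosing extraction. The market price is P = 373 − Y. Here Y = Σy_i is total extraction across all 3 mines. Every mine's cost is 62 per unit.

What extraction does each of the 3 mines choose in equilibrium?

A representative mine's profit is π_i = y_i(373 − Y) − 62y_i, with Y = y_i + Σ_{j≠i} y_j.
First-order condition: 311 − 2y_i − Σ_{j≠i} y_j = 0.
Imposing symmetry (y_j = y for all j) turns Σ_{j≠i} y_j into 2y, so 311 = 4y and y = 77.75.

77.75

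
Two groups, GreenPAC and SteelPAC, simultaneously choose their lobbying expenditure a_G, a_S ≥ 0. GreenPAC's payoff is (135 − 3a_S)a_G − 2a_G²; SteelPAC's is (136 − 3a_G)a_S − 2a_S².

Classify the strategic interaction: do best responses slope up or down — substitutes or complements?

strategic substitutes

Expanding GreenPAC's payoff: 135a_G − 3a_Sa_G − 2a_G².
∂π/∂a_G = 135 − 3a_S − 4a_G = 0, so a_G = 33.75 − 0.75a_S.
The best-response slope da_G/da_S = −0.75 < 0: the reaction function is downward-sloping, so the choices are strategic substitutes.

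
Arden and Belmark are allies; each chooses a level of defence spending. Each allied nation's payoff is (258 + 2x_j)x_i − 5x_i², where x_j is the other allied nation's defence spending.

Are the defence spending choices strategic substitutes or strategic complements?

strategic complements

Arden's payoff is (258 + 2x_B)x_A − 5x_A².
∂π/∂x_A = 258 + 2x_B − 10x_A = 0, so x_A = 25.8 + 0.2x_B.
The best-response slope dx_A/dx_B = 0.2 > 0: the reaction function is upward-sloping, so the choices are strategic complements.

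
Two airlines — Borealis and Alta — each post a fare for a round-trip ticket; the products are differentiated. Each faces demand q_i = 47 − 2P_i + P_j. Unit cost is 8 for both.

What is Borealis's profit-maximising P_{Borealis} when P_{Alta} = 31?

Borealis's profit: π = (P_{Borealis} − 8)(47 − 2P_{Borealis} + P_{Alta}).
∂π/∂P_{Borealis} = 63 − 4P_{Borealis} + P_{Alta} = 0 ⇒ P_{Borealis} = 15.75 + 0.25P_{Alta}.
At P_{Alta} = 31: P_{Borealis} = 15.75 + 0.25·31 = 23.5.

23.5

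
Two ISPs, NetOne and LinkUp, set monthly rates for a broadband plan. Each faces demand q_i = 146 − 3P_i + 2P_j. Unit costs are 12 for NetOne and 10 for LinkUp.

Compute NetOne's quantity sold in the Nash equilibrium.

NetOne's profit: π = (P_{NetOne} − 12)(146 − 3P_{NetOne} + 2P_{LinkUp}).
∂π/∂P_{NetOne} = 182 − 6P_{NetOne} + 2P_{LinkUp} = 0 ⇒ P_{NetOne} = 91/3 + (1/3)P_{LinkUp}.
Similarly P_{LinkUp} = 88/3 + (1/3)P_{NetOne}.
Solving the two reaction functions simultaneously: (1 − (1/3)(1/3))P_{NetOne} = 91/3 + (1/3)·(88/3), so (8/9)P_{NetOne} = 361/9 and P_{NetOne} = 45.125.
Then P_{LinkUp} = 88/3 + (1/3)·45.125 = 44.375.
q_{NetOne} = 146 − 3·45.125 + 2·44.375 = 99.375.

99.375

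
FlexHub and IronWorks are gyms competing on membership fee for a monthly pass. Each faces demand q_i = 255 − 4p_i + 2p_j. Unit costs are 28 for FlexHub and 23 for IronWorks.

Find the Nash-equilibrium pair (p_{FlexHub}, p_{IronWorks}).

60.5, 58.5

FlexHub's profit: π = (p_{FlexHub} − 28)(255 − 4p_{FlexHub} + 2p_{IronWorks}).
∂π/∂p_{FlexHub} = 367 − 8p_{FlexHub} + 2p_{IronWorks} = 0 ⇒ p_{FlexHub} = 45.875 + 0.25p_{IronWorks}.
Similarly p_{IronWorks} = 43.375 + 0.25p_{FlexHub}.
Solving the two reaction functions simultaneously: (1 − (0.25)(0.25))p_{FlexHub} = 45.875 + 0.25·43.375, so 0.9375p_{FlexHub} = 1815/32 and p_{FlexHub} = 60.5.
Then p_{IronWorks} = 43.375 + 0.25·60.5 = 58.5.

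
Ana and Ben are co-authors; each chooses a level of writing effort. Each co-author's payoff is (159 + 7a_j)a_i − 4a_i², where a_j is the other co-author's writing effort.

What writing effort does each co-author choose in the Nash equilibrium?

Ana's payoff is (159 + 7a_B)a_A − 4a_A².
∂π/∂a_A = 159 + 7a_B − 8a_A = 0, so a_A = 19.875 + 0.875a_B.
Setting a_A = a_B in the reaction function: a_A = 19.875 + 0.875a_A, so a_A = 19.875 / 0.125 = 159.

159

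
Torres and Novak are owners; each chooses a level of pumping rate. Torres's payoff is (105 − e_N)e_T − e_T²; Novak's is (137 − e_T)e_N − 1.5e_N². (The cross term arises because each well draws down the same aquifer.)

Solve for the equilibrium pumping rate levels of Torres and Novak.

35.6, 33.8

Expanding Torres's payoff: 105e_T − e_Ne_T − e_T².
∂π/∂e_T = 105 − e_N − 2e_T = 0, so e_T = 52.5 − 0.5e_N.
Likewise for Novak: e_N = 137/3 − (1/3)e_T.
Plugging e_N into Torres's best response: e_T = 52.5 − 0.5(137/3 − (1/3)e_T) ⇒ (5/6)e_T = 89/3, so e_T = 35.6.
Then e_N = 137/3 − (1/3)·35.6 = 33.8.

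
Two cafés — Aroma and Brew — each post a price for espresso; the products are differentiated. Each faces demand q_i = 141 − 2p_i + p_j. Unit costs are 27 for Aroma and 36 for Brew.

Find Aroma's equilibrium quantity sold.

Aroma's profit: π = (p_{Aroma} − 27)(141 − 2p_{Aroma} + p_{Brew}).
∂π/∂p_{Aroma} = 195 − 4p_{Aroma} + p_{Brew} = 0 ⇒ p_{Aroma} = 48.75 + 0.25p_{Brew}.
Similarly p_{Brew} = 53.25 + 0.25p_{Aroma}.
Solving the two reaction functions simultaneously: (1 − (0.25)(0.25))p_{Aroma} = 48.75 + 0.25·53.25, so 0.9375p_{Aroma} = 62.0625 and p_{Aroma} = 66.2.
Then p_{Brew} = 53.25 + 0.25·66.2 = 69.8.
q_{Aroma} = 141 − 2·66.2 + 69.8 = 78.4.

78.4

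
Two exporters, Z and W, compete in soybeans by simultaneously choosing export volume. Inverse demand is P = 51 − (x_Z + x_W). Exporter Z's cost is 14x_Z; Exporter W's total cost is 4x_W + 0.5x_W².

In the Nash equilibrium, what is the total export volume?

Exporter Z's profit: π = x_Z(51 − (x_Z + x_W)) − 14x_Z.
∂π/∂x_Z = 37 − 2x_Z − x_W = 0, so x_Z = 18.5 − 0.5x_W.
For W: ∂π/∂x_W = 47 − 3x_W − x_Z = 0 ⇒ x_W = 47/3 − (1/3)x_Z.
Substituting the second reaction function into the first: x_Z = 18.5 − 0.5(47/3 − (1/3)x_Z), which gives (5/6)x_Z = 32/3 ⇒ x_Z = 12.8.
Then x_W = 47/3 − (1/3)·12.8 = 11.4.
Total export volume: 12.8 + 11.4 = 24.2.

24.2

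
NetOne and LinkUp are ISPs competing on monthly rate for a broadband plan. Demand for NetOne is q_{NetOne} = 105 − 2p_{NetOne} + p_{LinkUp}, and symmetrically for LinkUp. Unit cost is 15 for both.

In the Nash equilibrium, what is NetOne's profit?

NetOne's profit: π = (p_{NetOne} − 15)(105 − 2p_{NetOne} + p_{LinkUp}).
∂π/∂p_{NetOne} = 135 − 4p_{NetOne} + p_{LinkUp} = 0 ⇒ p_{NetOne} = 33.75 + 0.25p_{LinkUp}.
Setting p_{NetOne} = p_{LinkUp} in the reaction function: p_{NetOne} = 33.75 + 0.25p_{NetOne}, so p_{NetOne} = 33.75 / 0.75 = 45.
q_{NetOne} = 105 − 2·45 + 45 = 60.
Profit = (45 − 15)·60 = 1800.

1800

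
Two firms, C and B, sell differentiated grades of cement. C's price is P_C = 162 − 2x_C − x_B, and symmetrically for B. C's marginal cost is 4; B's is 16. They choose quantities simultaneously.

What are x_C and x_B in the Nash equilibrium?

Firm C's profit: π = x_C(162 − 2x_C − x_B) − 4x_C.
∂π/∂x_C = 158 − 4x_C − x_B = 0 ⇒ x_C = 39.5 − 0.25x_B.
Similarly x_B = 36.5 − 0.25x_C.
Plugging x_B into C's best response: x_C = 39.5 − 0.25(36.5 − 0.25x_C) ⇒ 0.9375x_C = 30.375, so x_C = 32.4.
Then x_B = 36.5 − 0.25·32.4 = 28.4.

32.4, 28.4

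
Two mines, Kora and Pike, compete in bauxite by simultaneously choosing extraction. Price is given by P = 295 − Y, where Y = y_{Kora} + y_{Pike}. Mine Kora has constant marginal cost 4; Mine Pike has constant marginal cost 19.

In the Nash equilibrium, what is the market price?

Mine Kora's profit: π = y_{Kora}(295 − (y_{Kora} + y_{Pike})) − 4y_{Kora}.
∂π/∂y_{Kora} = 291 − 2y_{Kora} − y_{Pike} = 0, so y_{Kora} = 145.5 − 0.5y_{Pike}.
By the same steps for Pike: y_{Pike} = 138 − 0.5y_{Kora}.
Plugging y_{Pike} into Kora's best response: y_{Kora} = 145.5 − 0.5(138 − 0.5y_{Kora}) ⇒ 0.75y_{Kora} = 76.5, so y_{Kora} = 102.
Then y_{Pike} = 138 − 0.5·102 = 87.
Equilibrium price: P = 295 − 189 = 106.

106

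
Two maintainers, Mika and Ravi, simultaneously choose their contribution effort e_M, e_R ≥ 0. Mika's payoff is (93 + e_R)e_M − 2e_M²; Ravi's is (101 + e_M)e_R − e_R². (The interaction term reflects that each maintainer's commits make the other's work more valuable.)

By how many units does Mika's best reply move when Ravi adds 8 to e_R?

2

Expanding Mika's payoff: 93e_M + e_Re_M − 2e_M².
∂π/∂e_M = 93 + e_R − 4e_M = 0, so e_M = 23.25 + 0.25e_R.
The reaction-function slope is 0.25, so an 8-unit rise in e_R moves e_M by 0.25 × 8 = 2. Mika's best response rises — the actions are strategic complements.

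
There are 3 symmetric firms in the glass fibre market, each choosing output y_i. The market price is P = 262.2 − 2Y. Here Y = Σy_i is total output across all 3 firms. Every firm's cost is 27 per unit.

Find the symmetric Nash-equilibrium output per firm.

A representative firm's profit is π_i = y_i(262.2 − 2Y) − 27y_i, with Y = y_i + Σ_{j≠i} y_j.
First-order condition: 235.2 − 4y_i − 2Σ_{j≠i} y_j = 0.
With identical firms, set every y_j = y: then 235.2 − 4y − 4y = 0, i.e. y = 235.2/8 = 29.4.

29.4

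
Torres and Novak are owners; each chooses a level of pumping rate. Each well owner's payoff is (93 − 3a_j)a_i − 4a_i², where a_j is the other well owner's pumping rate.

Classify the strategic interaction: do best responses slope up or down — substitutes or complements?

strategic substitutes

Torres's payoff is (93 − 3a_N)a_T − 4a_T².
∂π/∂a_T = 93 − 3a_N − 8a_T = 0, so a_T = 11.625 − 0.375a_N.
The best-response slope da_T/da_N = −0.375 < 0: the reaction function is downward-sloping, so the choices are strategic substitutes.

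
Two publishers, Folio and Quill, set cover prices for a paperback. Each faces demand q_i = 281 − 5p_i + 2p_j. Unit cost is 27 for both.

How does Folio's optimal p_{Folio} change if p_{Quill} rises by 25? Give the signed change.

5

Folio's profit: π = (p_{Folio} − 27)(281 − 5p_{Folio} + 2p_{Quill}).
∂π/∂p_{Folio} = 416 − 10p_{Folio} + 2p_{Quill} = 0 ⇒ p_{Folio} = 41.6 + 0.2p_{Quill}.
The reaction-function slope is 0.2, so a 25-unit rise in p_{Quill} moves p_{Folio} by 0.2 × 25 = 5. Folio's best response rises — the actions are strategic complements.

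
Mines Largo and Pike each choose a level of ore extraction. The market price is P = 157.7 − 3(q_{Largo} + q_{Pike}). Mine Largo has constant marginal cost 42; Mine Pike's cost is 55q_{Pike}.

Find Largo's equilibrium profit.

613.47

Mine Largo's profit: π = q_{Largo}(157.7 − 3(q_{Largo} + q_{Pike})) − 42q_{Largo}.
∂π/∂q_{Largo} = 115.7 − 6q_{Largo} − 3q_{Pike} = 0, so q_{Largo} = 1157/60 − 0.5q_{Pike}.
By the same steps for Pike: q_{Pike} = 1027/60 − 0.5q_{Largo}.
Plugging q_{Pike} into Largo's best response: q_{Largo} = 1157/60 − 0.5(1027/60 − 0.5q_{Largo}) ⇒ 0.75q_{Largo} = 10.725, so q_{Largo} = 14.3.
Then q_{Pike} = 1027/60 − 0.5·14.3 = 299/30.
Price P = 157.7 − 3·(364/15) = 84.9.
Largo's profit: (84.9 − 42)·14.3 = 613.47.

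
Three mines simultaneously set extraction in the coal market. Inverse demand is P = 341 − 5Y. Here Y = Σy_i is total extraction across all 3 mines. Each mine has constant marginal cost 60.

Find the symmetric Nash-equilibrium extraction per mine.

14.05

A representative mine's profit is π_i = y_i(341 − 5Y) − 60y_i, with Y = y_i + Σ_{j≠i} y_j.
First-order condition: 281 − 10y_i − 5Σ_{j≠i} y_j = 0.
Imposing symmetry (y_j = y for all j) turns Σ_{j≠i} y_j into 2y, so 281 = 20y and y = 14.05.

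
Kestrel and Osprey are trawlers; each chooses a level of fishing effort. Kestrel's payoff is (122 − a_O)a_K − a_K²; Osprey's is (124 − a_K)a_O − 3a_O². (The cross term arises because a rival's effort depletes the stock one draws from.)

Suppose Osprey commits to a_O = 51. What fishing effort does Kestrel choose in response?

Expanding Kestrel's payoff: 122a_K − a_Oa_K − a_K².
∂π/∂a_K = 122 − a_O − 2a_K = 0, so a_K = 61 − 0.5a_O.
At a_O = 51: a_K = 61 − 0.5·51 = 35.5.

35.5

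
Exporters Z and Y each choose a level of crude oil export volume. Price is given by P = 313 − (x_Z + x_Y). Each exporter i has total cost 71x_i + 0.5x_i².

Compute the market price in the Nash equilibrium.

192

Exporter Z's profit: π = x_Z(313 − (x_Z + x_Y)) − 71x_Z − 0.5x_Z².
∂π/∂x_Z = 242 − 3x_Z − x_Y = 0, so x_Z = 242/3 − (1/3)x_Y.
The game is symmetric, so in equilibrium x_Y = x_Z: the reaction function gives (4/3)x_Z = 242/3, hence x_Z = 60.5.
Equilibrium price: P = 313 − 121 = 192.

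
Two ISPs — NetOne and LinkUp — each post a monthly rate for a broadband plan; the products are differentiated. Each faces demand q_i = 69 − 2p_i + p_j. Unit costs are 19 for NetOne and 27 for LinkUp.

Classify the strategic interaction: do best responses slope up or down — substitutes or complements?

NetOne's profit: π = (p_{NetOne} − 19)(69 − 2p_{NetOne} + p_{LinkUp}).
∂π/∂p_{NetOne} = 107 − 4p_{NetOne} + p_{LinkUp} = 0 ⇒ p_{NetOne} = 26.75 + 0.25p_{LinkUp}.
The best-response slope dp_{NetOne}/dp_{LinkUp} = 0.25 > 0: the reaction function is upward-sloping, so the choices are strategic complements.

strategic complements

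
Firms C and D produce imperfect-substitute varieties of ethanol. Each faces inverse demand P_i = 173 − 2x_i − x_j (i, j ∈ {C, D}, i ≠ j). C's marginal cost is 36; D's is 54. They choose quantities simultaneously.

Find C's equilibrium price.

93.2

Firm C's profit: π = x_C(173 − 2x_C − x_D) − 36x_C.
∂π/∂x_C = 137 − 4x_C − x_D = 0 ⇒ x_C = 34.25 − 0.25x_D.
Similarly x_D = 29.75 − 0.25x_C.
Plugging x_D into C's best response: x_C = 34.25 − 0.25(29.75 − 0.25x_C) ⇒ 0.9375x_C = 26.8125, so x_C = 28.6.
Then x_D = 29.75 − 0.25·28.6 = 22.6.
P_C = 173 − 2·28.6 − 22.6 = 93.2.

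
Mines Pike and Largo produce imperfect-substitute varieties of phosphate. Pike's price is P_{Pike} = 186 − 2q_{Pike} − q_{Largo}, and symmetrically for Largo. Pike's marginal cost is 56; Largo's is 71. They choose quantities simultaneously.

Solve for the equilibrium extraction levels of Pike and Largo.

Mine Pike's profit: π = q_{Pike}(186 − 2q_{Pike} − q_{Largo}) − 56q_{Pike}.
∂π/∂q_{Pike} = 130 − 4q_{Pike} − q_{Largo} = 0 ⇒ q_{Pike} = 32.5 − 0.25q_{Largo}.
Similarly q_{Largo} = 28.75 − 0.25q_{Pike}.
Substituting the second reaction function into the first: q_{Pike} = 32.5 − 0.25(28.75 − 0.25q_{Pike}), which gives 0.9375q_{Pike} = 25.3125 ⇒ q_{Pike} = 27.
Then q_{Largo} = 28.75 − 0.25·27 = 22.

27, 22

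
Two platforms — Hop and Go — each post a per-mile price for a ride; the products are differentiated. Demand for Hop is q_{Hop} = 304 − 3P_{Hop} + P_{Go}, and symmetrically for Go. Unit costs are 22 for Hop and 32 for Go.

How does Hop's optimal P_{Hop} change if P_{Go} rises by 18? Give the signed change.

3

Hop's profit: π = (P_{Hop} − 22)(304 − 3P_{Hop} + P_{Go}).
∂π/∂P_{Hop} = 370 − 6P_{Hop} + P_{Go} = 0 ⇒ P_{Hop} = 185/3 + (1/6)P_{Go}.
The reaction-function slope is 1/6, so an 18-unit rise in P_{Go} moves P_{Hop} by 1/6 × 18 = 3. Hop's best response rises — the actions are strategic complements.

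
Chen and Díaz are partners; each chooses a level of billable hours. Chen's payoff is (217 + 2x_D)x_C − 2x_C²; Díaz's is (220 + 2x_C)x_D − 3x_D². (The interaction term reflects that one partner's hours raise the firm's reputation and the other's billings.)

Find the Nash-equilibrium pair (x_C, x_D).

87.1, 65.7

Expanding Chen's payoff: 217x_C + 2x_Dx_C − 2x_C².
∂π/∂x_C = 217 + 2x_D − 4x_C = 0, so x_C = 54.25 + 0.5x_D.
Likewise for Díaz: x_D = 110/3 + (1/3)x_C.
Solving the two reaction functions simultaneously: (1 − (0.5)(1/3))x_C = 54.25 + 0.5·(110/3), so (5/6)x_C = 871/12 and x_C = 87.1.
Then x_D = 110/3 + (1/3)·87.1 = 65.7.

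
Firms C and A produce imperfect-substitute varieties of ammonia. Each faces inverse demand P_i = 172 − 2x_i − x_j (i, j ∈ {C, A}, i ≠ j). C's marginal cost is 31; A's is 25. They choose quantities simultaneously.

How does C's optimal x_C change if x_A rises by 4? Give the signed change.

-1

Firm C's profit: π = x_C(172 − 2x_C − x_A) − 31x_C.
∂π/∂x_C = 141 − 4x_C − x_A = 0 ⇒ x_C = 35.25 − 0.25x_A.
The reaction-function slope is −0.25, so a 4-unit rise in x_A moves x_C by −0.25 × 4 = −1. C's best response falls — the actions are strategic substitutes.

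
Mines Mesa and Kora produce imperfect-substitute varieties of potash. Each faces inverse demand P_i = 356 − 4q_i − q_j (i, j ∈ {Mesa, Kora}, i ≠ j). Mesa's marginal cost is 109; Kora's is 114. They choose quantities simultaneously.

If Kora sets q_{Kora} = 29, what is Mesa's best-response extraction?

Mine Mesa's profit: π = q_{Mesa}(356 − 4q_{Mesa} − q_{Kora}) − 109q_{Mesa}.
∂π/∂q_{Mesa} = 247 − 8q_{Mesa} − q_{Kora} = 0 ⇒ q_{Mesa} = 30.875 − 0.125q_{Kora}.
At q_{Kora} = 29: q_{Mesa} = 30.875 − 0.125·29 = 27.25.

27.25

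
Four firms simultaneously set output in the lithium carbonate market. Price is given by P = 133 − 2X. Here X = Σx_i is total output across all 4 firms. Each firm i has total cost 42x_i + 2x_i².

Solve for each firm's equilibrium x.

6.5

A representative firm's profit is π_i = x_i(133 − 2X) − 42x_i − 2x_i², with X = x_i + Σ_{j≠i} x_j.
First-order condition: 91 − 8x_i − 2Σ_{j≠i} x_j = 0.
With identical firms, set every x_j = x: then 91 − 8x − 6x = 0, i.e. x = 91/14 = 6.5.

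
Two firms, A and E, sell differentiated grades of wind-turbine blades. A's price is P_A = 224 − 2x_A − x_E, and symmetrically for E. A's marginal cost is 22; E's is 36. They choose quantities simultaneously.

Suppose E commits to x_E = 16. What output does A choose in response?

46.5

Firm A's profit: π = x_A(224 − 2x_A − x_E) − 22x_A.
∂π/∂x_A = 202 − 4x_A − x_E = 0 ⇒ x_A = 50.5 − 0.25x_E.
At x_E = 16: x_A = 50.5 − 0.25·16 = 46.5.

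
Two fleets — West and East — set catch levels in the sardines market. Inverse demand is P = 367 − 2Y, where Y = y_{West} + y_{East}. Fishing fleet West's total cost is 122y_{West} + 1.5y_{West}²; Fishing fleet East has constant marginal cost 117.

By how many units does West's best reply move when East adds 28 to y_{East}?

-8

Fishing fleet West's profit: π = y_{West}(367 − 2(y_{West} + y_{East})) − 122y_{West} − 1.5y_{West}².
∂π/∂y_{West} = 245 − 7y_{West} − 2y_{East} = 0, so y_{West} = 35 − (2/7)y_{East}.
The reaction-function slope is −2/7, so a 28-unit rise in y_{East} moves y_{West} by −2/7 × 28 = −8. West's best response falls — the actions are strategic substitutes.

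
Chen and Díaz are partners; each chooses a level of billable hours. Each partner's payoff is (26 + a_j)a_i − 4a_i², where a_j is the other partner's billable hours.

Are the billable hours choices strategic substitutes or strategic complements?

strategic complements

Chen's payoff is (26 + a_D)a_C − 4a_C².
∂π/∂a_C = 26 + a_D − 8a_C = 0, so a_C = 3.25 + 0.125a_D.
The best-response slope da_C/da_D = 0.125 > 0: the reaction function is upward-sloping, so the choices are strategic complements.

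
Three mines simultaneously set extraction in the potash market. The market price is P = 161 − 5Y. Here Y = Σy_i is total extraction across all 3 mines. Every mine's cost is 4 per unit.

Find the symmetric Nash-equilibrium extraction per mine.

7.85

A representative mine's profit is π_i = y_i(161 − 5Y) − 4y_i, with Y = y_i + Σ_{j≠i} y_j.
First-order condition: 157 − 10y_i − 5Σ_{j≠i} y_j = 0.
Imposing symmetry (y_j = y for all j) turns Σ_{j≠i} y_j into 2y, so 157 = 20y and y = 7.85.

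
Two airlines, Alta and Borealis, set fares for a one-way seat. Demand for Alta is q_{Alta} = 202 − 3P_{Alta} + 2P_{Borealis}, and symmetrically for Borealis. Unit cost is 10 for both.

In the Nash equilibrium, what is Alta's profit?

6912

Alta's profit: π = (P_{Alta} − 10)(202 − 3P_{Alta} + 2P_{Borealis}).
∂π/∂P_{Alta} = 232 − 6P_{Alta} + 2P_{Borealis} = 0 ⇒ P_{Alta} = 116/3 + (1/3)P_{Borealis}.
Setting P_{Alta} = P_{Borealis} in the reaction function: P_{Alta} = 116/3 + (1/3)P_{Alta}, so P_{Alta} = (116/3) / (2/3) = 58.
q_{Alta} = 202 − 3·58 + 2·58 = 144.
Profit = (58 − 10)·144 = 6912.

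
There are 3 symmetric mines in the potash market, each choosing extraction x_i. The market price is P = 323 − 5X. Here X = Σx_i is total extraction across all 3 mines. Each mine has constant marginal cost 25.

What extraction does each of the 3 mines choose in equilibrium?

14.9

A representative mine's profit is π_i = x_i(323 − 5X) − 25x_i, with X = x_i + Σ_{j≠i} x_j.
First-order condition: 298 − 10x_i − 5Σ_{j≠i} x_j = 0.
In a symmetric equilibrium every mine chooses the same x, so Σ_{j≠i} x_j = 2x. The condition becomes 298 − 20x = 0, giving x = 298/20 = 14.9.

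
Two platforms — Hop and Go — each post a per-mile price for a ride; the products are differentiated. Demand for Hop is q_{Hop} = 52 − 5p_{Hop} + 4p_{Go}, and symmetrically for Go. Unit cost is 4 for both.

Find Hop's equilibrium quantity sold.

40

Hop's profit: π = (p_{Hop} − 4)(52 − 5p_{Hop} + 4p_{Go}).
∂π/∂p_{Hop} = 72 − 10p_{Hop} + 4p_{Go} = 0 ⇒ p_{Hop} = 7.2 + 0.4p_{Go}.
Setting p_{Hop} = p_{Go} in the reaction function: p_{Hop} = 7.2 + 0.4p_{Hop}, so p_{Hop} = 7.2 / 0.6 = 12.
q_{Hop} = 52 − 5·12 + 4·12 = 40.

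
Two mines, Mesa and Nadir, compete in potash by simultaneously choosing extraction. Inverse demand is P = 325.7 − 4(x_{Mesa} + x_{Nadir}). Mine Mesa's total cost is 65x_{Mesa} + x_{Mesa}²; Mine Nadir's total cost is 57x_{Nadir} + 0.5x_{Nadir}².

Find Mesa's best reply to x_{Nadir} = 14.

Mine Mesa's profit: π = x_{Mesa}(325.7 − 4(x_{Mesa} + x_{Nadir})) − 65x_{Mesa} − x_{Mesa}².
∂π/∂x_{Mesa} = 260.7 − 10x_{Mesa} − 4x_{Nadir} = 0, so x_{Mesa} = 26.07 − 0.4x_{Nadir}.
At x_{Nadir} = 14: x_{Mesa} = 26.07 − 0.4·14 = 20.47.

20.47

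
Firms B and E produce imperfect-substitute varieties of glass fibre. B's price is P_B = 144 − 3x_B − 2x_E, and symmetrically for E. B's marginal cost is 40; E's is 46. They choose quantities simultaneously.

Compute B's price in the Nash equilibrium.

Firm B's profit: π = x_B(144 − 3x_B − 2x_E) − 40x_B.
∂π/∂x_B = 104 − 6x_B − 2x_E = 0 ⇒ x_B = 52/3 − (1/3)x_E.
Similarly x_E = 49/3 − (1/3)x_B.
Plugging x_E into B's best response: x_B = 52/3 − (1/3)(49/3 − (1/3)x_B) ⇒ (8/9)x_B = 107/9, so x_B = 13.375.
Then x_E = 49/3 − (1/3)·13.375 = 11.875.
P_B = 144 − 3·13.375 − 2·11.875 = 80.125.

80.125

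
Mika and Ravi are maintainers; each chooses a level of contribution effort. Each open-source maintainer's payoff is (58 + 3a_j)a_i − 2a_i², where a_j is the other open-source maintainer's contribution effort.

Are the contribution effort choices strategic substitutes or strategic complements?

strategic complements

Mika's payoff is (58 + 3a_R)a_M − 2a_M².
∂π/∂a_M = 58 + 3a_R − 4a_M = 0, so a_M = 14.5 + 0.75a_R.
The best-response slope da_M/da_R = 0.75 > 0: the reaction function is upward-sloping, so the choices are strategic complements.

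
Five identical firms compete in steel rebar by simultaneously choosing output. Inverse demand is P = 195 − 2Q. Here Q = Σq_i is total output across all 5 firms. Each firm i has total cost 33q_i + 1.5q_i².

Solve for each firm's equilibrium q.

A representative firm's profit is π_i = q_i(195 − 2Q) − 33q_i − 1.5q_i², with Q = q_i + Σ_{j≠i} q_j.
First-order condition: 162 − 7q_i − 2Σ_{j≠i} q_j = 0.
With identical firms, set every q_j = q: then 162 − 7q − 8q = 0, i.e. q = 162/15 = 10.8.

10.8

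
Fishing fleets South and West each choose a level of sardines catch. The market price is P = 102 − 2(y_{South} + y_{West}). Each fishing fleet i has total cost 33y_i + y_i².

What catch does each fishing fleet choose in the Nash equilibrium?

Fishing fleet South's profit: π = y_{South}(102 − 2(y_{South} + y_{West})) − 33y_{South} − y_{South}².
∂π/∂y_{South} = 69 − 6y_{South} − 2y_{West} = 0, so y_{South} = 11.5 − (1/3)y_{West}.
The game is symmetric, so in equilibrium y_{West} = y_{South}: the reaction function gives (4/3)y_{South} = 11.5, hence y_{South} = 8.625.

8.625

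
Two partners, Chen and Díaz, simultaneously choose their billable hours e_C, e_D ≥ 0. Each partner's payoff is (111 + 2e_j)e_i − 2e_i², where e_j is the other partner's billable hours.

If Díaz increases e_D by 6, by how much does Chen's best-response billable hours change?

3

Chen's payoff is (111 + 2e_D)e_C − 2e_C².
∂π/∂e_C = 111 + 2e_D − 4e_C = 0, so e_C = 27.75 + 0.5e_D.
The reaction-function slope is 0.5, so a 6-unit rise in e_D moves e_C by 0.5 × 6 = 3. Chen's best response rises — the actions are strategic complements.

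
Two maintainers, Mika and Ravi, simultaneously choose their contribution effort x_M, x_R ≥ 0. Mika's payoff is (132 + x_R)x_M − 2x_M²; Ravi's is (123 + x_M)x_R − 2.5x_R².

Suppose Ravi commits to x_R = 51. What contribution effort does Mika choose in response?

Expanding Mika's payoff: 132x_M + x_Rx_M − 2x_M².
∂π/∂x_M = 132 + x_R − 4x_M = 0, so x_M = 33 + 0.25x_R.
At x_R = 51: x_M = 33 + 0.25·51 = 45.75.

45.75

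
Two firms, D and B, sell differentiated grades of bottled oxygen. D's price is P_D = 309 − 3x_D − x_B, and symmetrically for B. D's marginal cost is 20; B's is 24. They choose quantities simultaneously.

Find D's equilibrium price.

Firm D's profit: π = x_D(309 − 3x_D − x_B) − 20x_D.
∂π/∂x_D = 289 − 6x_D − x_B = 0 ⇒ x_D = 289/6 − (1/6)x_B.
Similarly x_B = 47.5 − (1/6)x_D.
Plugging x_B into D's best response: x_D = 289/6 − (1/6)(47.5 − (1/6)x_D) ⇒ (35/36)x_D = 40.25, so x_D = 41.4.
Then x_B = 47.5 − (1/6)·41.4 = 40.6.
P_D = 309 − 3·41.4 − 40.6 = 144.2.

144.2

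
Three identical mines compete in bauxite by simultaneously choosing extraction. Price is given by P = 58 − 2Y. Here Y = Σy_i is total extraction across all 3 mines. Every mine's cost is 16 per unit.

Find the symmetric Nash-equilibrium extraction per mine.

A representative mine's profit is π_i = y_i(58 − 2Y) − 16y_i, with Y = y_i + Σ_{j≠i} y_j.
First-order condition: 42 − 4y_i − 2Σ_{j≠i} y_j = 0.
Imposing symmetry (y_j = y for all j) turns Σ_{j≠i} y_j into 2y, so 42 = 8y and y = 5.25.

5.25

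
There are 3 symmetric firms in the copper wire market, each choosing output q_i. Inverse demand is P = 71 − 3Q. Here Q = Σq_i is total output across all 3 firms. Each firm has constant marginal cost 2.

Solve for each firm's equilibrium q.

5.75

A representative firm's profit is π_i = q_i(71 − 3Q) − 2q_i, with Q = q_i + Σ_{j≠i} q_j.
First-order condition: 69 − 6q_i − 3Σ_{j≠i} q_j = 0.
In a symmetric equilibrium every firm chooses the same q, so Σ_{j≠i} q_j = 2q. The condition becomes 69 − 12q = 0, giving q = 69/12 = 5.75.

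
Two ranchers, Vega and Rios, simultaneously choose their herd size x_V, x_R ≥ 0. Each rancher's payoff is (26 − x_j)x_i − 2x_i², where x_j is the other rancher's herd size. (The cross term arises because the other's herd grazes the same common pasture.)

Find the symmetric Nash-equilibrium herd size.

5.2

Vega's payoff is (26 − x_R)x_V − 2x_V².
∂π/∂x_V = 26 − x_R − 4x_V = 0, so x_V = 6.5 − 0.25x_R.
The game is symmetric, so in equilibrium x_R = x_V: the reaction function gives 1.25x_V = 6.5, hence x_V = 5.2.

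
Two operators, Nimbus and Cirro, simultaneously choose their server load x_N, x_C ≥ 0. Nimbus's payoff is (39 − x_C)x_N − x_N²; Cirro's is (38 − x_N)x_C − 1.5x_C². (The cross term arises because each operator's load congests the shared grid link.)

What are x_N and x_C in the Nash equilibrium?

Expanding Nimbus's payoff: 39x_N − x_Cx_N − x_N².
∂π/∂x_N = 39 − x_C − 2x_N = 0, so x_N = 19.5 − 0.5x_C.
Likewise for Cirro: x_C = 38/3 − (1/3)x_N.
Plugging x_C into Nimbus's best response: x_N = 19.5 − 0.5(38/3 − (1/3)x_N) ⇒ (5/6)x_N = 79/6, so x_N = 15.8.
Then x_C = 38/3 − (1/3)·15.8 = 7.4.

15.8, 7.4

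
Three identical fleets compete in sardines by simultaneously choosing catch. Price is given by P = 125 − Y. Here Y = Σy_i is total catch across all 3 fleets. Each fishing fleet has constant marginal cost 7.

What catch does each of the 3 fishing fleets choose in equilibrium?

A representative fishing fleet's profit is π_i = y_i(125 − Y) − 7y_i, with Y = y_i + Σ_{j≠i} y_j.
First-order condition: 118 − 2y_i − Σ_{j≠i} y_j = 0.
With identical fishing fleets, set every y_j = y: then 118 − 2y − 2y = 0, i.e. y = 118/4 = 29.5.

29.5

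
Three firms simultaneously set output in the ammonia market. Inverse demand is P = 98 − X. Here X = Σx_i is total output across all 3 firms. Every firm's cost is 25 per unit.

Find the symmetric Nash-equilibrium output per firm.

18.25

A representative firm's profit is π_i = x_i(98 − X) − 25x_i, with X = x_i + Σ_{j≠i} x_j.
First-order condition: 73 − 2x_i − Σ_{j≠i} x_j = 0.
In a symmetric equilibrium every firm chooses the same x, so Σ_{j≠i} x_j = 2x. The condition becomes 73 − 4x = 0, giving x = 73/4 = 18.25.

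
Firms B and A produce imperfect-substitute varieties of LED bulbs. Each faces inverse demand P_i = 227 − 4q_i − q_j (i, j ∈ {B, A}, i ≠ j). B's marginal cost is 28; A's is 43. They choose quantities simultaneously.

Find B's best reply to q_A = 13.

Firm B's profit: π = q_B(227 − 4q_B − q_A) − 28q_B.
∂π/∂q_B = 199 − 8q_B − q_A = 0 ⇒ q_B = 24.875 − 0.125q_A.
At q_A = 13: q_B = 24.875 − 0.125·13 = 23.25.

23.25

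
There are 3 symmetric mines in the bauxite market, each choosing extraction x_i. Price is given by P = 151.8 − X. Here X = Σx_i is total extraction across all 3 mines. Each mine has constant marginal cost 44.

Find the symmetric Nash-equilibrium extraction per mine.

26.95

A representative mine's profit is π_i = x_i(151.8 − X) − 44x_i, with X = x_i + Σ_{j≠i} x_j.
First-order condition: 107.8 − 2x_i − Σ_{j≠i} x_j = 0.
With identical mines, set every x_j = x: then 107.8 − 2x − 2x = 0, i.e. x = 107.8/4 = 26.95.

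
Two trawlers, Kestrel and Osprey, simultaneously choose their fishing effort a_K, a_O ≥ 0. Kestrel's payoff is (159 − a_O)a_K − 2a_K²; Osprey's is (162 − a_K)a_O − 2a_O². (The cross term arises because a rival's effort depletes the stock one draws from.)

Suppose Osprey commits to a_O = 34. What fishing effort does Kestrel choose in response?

Expanding Kestrel's payoff: 159a_K − a_Oa_K − 2a_K².
∂π/∂a_K = 159 − a_O − 4a_K = 0, so a_K = 39.75 − 0.25a_O.
At a_O = 34: a_K = 39.75 − 0.25·34 = 31.25.

31.25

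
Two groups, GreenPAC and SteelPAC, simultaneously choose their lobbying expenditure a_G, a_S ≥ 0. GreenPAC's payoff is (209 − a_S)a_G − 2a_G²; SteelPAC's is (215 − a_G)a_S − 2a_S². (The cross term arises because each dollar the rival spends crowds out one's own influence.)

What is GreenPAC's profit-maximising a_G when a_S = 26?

Expanding GreenPAC's payoff: 209a_G − a_Sa_G − 2a_G².
∂π/∂a_G = 209 − a_S − 4a_G = 0, so a_G = 52.25 − 0.25a_S.
At a_S = 26: a_G = 52.25 − 0.25·26 = 45.75.

45.75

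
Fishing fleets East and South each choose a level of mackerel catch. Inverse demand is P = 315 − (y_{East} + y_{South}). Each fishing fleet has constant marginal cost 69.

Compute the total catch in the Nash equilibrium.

Fishing fleet East's profit: π = y_{East}(315 − (y_{East} + y_{South})) − 69y_{East}.
∂π/∂y_{East} = 246 − 2y_{East} − y_{South} = 0, so y_{East} = 123 − 0.5y_{South}.
By symmetry y_{South} = y_{East}; substituting into the reaction function, 1.5y_{East} = 123 and y_{East} = 82.
Total catch: 82 + 82 = 164.

164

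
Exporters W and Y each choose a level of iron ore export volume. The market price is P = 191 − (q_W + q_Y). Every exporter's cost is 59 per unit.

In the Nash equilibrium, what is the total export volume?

88

Exporter W's profit: π = q_W(191 − (q_W + q_Y)) − 59q_W.
∂π/∂q_W = 132 − 2q_W − q_Y = 0, so q_W = 66 − 0.5q_Y.
By symmetry q_Y = q_W; substituting into the reaction function, 1.5q_W = 66 and q_W = 44.
Total export volume: 44 + 44 = 88.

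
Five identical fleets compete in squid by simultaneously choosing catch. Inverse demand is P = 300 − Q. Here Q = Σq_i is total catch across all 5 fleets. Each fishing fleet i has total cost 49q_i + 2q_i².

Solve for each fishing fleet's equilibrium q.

25.1

A representative fishing fleet's profit is π_i = q_i(300 − Q) − 49q_i − 2q_i², with Q = q_i + Σ_{j≠i} q_j.
First-order condition: 251 − 6q_i − Σ_{j≠i} q_j = 0.
In a symmetric equilibrium every fishing fleet chooses the same q, so Σ_{j≠i} q_j = 4q. The condition becomes 251 − 10q = 0, giving q = 251/10 = 25.1.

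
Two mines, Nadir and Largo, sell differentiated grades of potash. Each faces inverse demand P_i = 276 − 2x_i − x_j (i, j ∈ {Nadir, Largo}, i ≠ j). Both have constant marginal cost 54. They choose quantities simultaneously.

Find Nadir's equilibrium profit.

3942.72

Mine Nadir's profit: π = x_{Nadir}(276 − 2x_{Nadir} − x_{Largo}) − 54x_{Nadir}.
∂π/∂x_{Nadir} = 222 − 4x_{Nadir} − x_{Largo} = 0 ⇒ x_{Nadir} = 55.5 − 0.25x_{Largo}.
By symmetry x_{Largo} = x_{Nadir}; substituting into the reaction function, 1.25x_{Nadir} = 55.5 and x_{Nadir} = 44.4.
P_{Nadir} = 276 − 2·44.4 − 44.4 = 142.8.
Profit = (142.8 − 54)·44.4 = 3942.72.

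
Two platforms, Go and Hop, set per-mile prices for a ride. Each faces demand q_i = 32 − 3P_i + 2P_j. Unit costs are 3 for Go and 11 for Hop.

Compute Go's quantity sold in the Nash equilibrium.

26.25

Go's profit: π = (P_{Go} − 3)(32 − 3P_{Go} + 2P_{Hop}).
∂π/∂P_{Go} = 41 − 6P_{Go} + 2P_{Hop} = 0 ⇒ P_{Go} = 41/6 + (1/3)P_{Hop}.
Similarly P_{Hop} = 65/6 + (1/3)P_{Go}.
Solving the two reaction functions simultaneously: (1 − (1/3)(1/3))P_{Go} = 41/6 + (1/3)·(65/6), so (8/9)P_{Go} = 94/9 and P_{Go} = 11.75.
Then P_{Hop} = 65/6 + (1/3)·11.75 = 14.75.
q_{Go} = 32 − 3·11.75 + 2·14.75 = 26.25.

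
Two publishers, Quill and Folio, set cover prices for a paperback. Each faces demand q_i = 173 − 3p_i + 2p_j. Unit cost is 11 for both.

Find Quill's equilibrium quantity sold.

121.5

Quill's profit: π = (p_{Quill} − 11)(173 − 3p_{Quill} + 2p_{Folio}).
∂π/∂p_{Quill} = 206 − 6p_{Quill} + 2p_{Folio} = 0 ⇒ p_{Quill} = 103/3 + (1/3)p_{Folio}.
Setting p_{Quill} = p_{Folio} in the reaction function: p_{Quill} = 103/3 + (1/3)p_{Quill}, so p_{Quill} = (103/3) / (2/3) = 51.5.
q_{Quill} = 173 − 3·51.5 + 2·51.5 = 121.5.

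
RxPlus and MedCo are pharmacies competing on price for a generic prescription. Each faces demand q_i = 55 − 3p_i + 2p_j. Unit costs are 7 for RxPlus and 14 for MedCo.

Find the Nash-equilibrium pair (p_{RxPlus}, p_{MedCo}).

20.3125, 22.9375

RxPlus's profit: π = (p_{RxPlus} − 7)(55 − 3p_{RxPlus} + 2p_{MedCo}).
∂π/∂p_{RxPlus} = 76 − 6p_{RxPlus} + 2p_{MedCo} = 0 ⇒ p_{RxPlus} = 38/3 + (1/3)p_{MedCo}.
Similarly p_{MedCo} = 97/6 + (1/3)p_{RxPlus}.
Plugging p_{MedCo} into RxPlus's best response: p_{RxPlus} = 38/3 + (1/3)(97/6 + (1/3)p_{RxPlus}) ⇒ (8/9)p_{RxPlus} = 325/18, so p_{RxPlus} = 20.3125.
Then p_{MedCo} = 97/6 + (1/3)·20.3125 = 22.9375.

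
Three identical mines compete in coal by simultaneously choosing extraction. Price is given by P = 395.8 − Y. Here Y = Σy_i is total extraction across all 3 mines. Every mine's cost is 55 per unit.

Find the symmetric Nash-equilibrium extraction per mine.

85.2

A representative mine's profit is π_i = y_i(395.8 − Y) − 55y_i, with Y = y_i + Σ_{j≠i} y_j.
First-order condition: 340.8 − 2y_i − Σ_{j≠i} y_j = 0.
With identical mines, set every y_j = y: then 340.8 − 2y − 2y = 0, i.e. y = 340.8/4 = 85.2.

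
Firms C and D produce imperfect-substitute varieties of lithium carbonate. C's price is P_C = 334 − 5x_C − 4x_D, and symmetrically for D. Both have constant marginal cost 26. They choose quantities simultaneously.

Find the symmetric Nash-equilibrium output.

22

Firm C's profit: π = x_C(334 − 5x_C − 4x_D) − 26x_C.
∂π/∂x_C = 308 − 10x_C − 4x_D = 0 ⇒ x_C = 30.8 − 0.4x_D.
By symmetry x_D = x_C; substituting into the reaction function, 1.4x_C = 30.8 and x_C = 22.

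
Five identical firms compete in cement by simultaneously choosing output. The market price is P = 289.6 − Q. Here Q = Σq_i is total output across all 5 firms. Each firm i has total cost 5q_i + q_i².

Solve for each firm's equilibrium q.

35.575

A representative firm's profit is π_i = q_i(289.6 − Q) − 5q_i − q_i², with Q = q_i + Σ_{j≠i} q_j.
First-order condition: 284.6 − 4q_i − Σ_{j≠i} q_j = 0.
Imposing symmetry (q_j = q for all j) turns Σ_{j≠i} q_j into 4q, so 284.6 = 8q and q = 35.575.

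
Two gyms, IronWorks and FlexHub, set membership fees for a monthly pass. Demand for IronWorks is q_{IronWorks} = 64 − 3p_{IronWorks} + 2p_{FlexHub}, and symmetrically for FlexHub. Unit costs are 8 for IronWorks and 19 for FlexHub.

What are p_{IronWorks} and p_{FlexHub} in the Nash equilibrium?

IronWorks's profit: π = (p_{IronWorks} − 8)(64 − 3p_{IronWorks} + 2p_{FlexHub}).
∂π/∂p_{IronWorks} = 88 − 6p_{IronWorks} + 2p_{FlexHub} = 0 ⇒ p_{IronWorks} = 44/3 + (1/3)p_{FlexHub}.
Similarly p_{FlexHub} = 121/6 + (1/3)p_{IronWorks}.
Solving the two reaction functions simultaneously: (1 − (1/3)(1/3))p_{IronWorks} = 44/3 + (1/3)·(121/6), so (8/9)p_{IronWorks} = 385/18 and p_{IronWorks} = 24.0625.
Then p_{FlexHub} = 121/6 + (1/3)·24.0625 = 28.1875.

24.0625, 28.1875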